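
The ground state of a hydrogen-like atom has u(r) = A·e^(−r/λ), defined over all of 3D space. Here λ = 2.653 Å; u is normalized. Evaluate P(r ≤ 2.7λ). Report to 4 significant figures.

With dV = 4πr²dr, the probability is ∫|u|² dV over r ≤ 2.7λ.
The full normalization integral is A²·[π·λ^3] = 1, fixing A².
Let t = r/λ; then A², 4π and the length scale all cancel, so P = ∫_{0}^{2.7} t^2·e^(-2·t) dt ÷ ∫_{0}^{∞} t^2·e^(-2·t) dt.
Using ∫ t^2·e^(-2·t) dt = -(2·t^2 + 2·t + 1)·e^(-2·t)/4, the numerator is 1/4 - 1049·e^(-27/5)/200 and the denominator is 1/4.
Taking the ratio yields P = 0.90524.

P ≈ 0.9052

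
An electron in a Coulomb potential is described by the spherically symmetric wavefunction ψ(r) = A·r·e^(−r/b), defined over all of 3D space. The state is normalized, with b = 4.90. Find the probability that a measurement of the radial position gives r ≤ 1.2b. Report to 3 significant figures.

With dV = 4πr²dr, the probability is ∫|ψ|² dV over r ≤ 1.2b.
A² is fixed by ∫₀^∞ 4πr²|ψ|² dr = 1, i.e. A² = (3·π·b^5)^(−1).
In terms of u = r/b (A², 4π and the length scale all cancel between numerator and denominator), P = [∫_{0}^{1.2} u^4·e^(-2·u) du] / [∫_{0}^{∞} u^4·e^(-2·u) du].
Using ∫ u^4·e^(-2·u) du = -(u^4/2 + u^3 + 3·u^2/2 + 3·u/2 + 3/4)·e^(-2·u), the numerator is ≈ 0.071901 and the denominator is 3/4.
The region integral divided by the full integral gives P = 0.09587.

P ≈ 0.0959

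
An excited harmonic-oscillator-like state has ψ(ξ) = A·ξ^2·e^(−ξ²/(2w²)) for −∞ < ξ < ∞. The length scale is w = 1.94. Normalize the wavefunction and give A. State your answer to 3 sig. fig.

The normalization condition is ∫|ψ|² dξ = 1 from −∞ to ∞.
With ∫_{−∞}^{∞} ξ^(2m) e^(−αξ²) dξ = (2m−1)!!·√π / (2^m α^(m+1/2)), with ψ = A·ξ^2·e^(−ξ²/(2w²)), the integral evaluates to A²·[3·√(π)·w^5/4].
Hence A² = 1/[3·√(π)·w^5/4].
With w = 1.94: A² = 0.02738 and A = 0.1655.

A ≈ 0.165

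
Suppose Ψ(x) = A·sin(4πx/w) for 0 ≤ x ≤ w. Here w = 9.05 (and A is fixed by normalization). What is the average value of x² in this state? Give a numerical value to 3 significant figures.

By definition ⟨x²⟩ = ∫ x^2 |Ψ(x)|² dx.
Using sin²θ = (1 − cos 2θ)/2, the ratio of the moment integral to the normalization integral gives ⟨x²⟩ = -w^2/(32·π^2) + w^2/3.
Putting w = 9.05 gives 27.04.

⟨x^2⟩ ≈ 27.0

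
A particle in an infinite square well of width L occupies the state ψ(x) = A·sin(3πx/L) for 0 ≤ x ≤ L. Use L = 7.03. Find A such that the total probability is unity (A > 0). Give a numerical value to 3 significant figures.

The normalization condition is ∫|ψ|² dx = 1 from 0 to L.
The integral (without the A² prefactor) comes out to L/2.
Hence A² = 1/[L/2].
Substituting L = 7.03 gives A² = 0.2845, so A = 0.5334.

A ≈ 0.533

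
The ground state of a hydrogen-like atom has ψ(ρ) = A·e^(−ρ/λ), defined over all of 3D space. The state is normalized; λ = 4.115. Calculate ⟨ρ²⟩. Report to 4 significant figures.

⟨ρ^2⟩ ≈ 50.80

The expectation value is the |ψ|²-weighted average of ρ^2: ∫ ρ^2|ψ|² 4πρ² dρ.
With ∫₀^∞ ρ^4 e^(−αρ) dρ = 4!/α^5, evaluating both integrals, ⟨ρ²⟩ = 3·λ^2.
Putting λ = 4.115 gives 50.800.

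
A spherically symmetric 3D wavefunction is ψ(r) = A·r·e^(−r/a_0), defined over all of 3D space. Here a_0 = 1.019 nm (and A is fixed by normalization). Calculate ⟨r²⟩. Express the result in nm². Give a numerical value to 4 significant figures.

⟨r^2⟩ ≈ 7.788 nm^2

The expectation value is the |ψ|²-weighted average of r^2: ∫ r^2|ψ|² 4πr² dr.
With ∫₀^∞ r^6 e^(−αr) dr = 6!/α^7, since the A² factors cancel between numerator and denominator, ⟨r²⟩ = 15·a_0^2/2.
Putting a_0 = 1.019 gives 7.7877.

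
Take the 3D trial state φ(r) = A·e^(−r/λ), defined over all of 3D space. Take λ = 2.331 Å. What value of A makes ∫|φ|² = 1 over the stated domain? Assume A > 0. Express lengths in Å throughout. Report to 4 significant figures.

A ≈ 0.1585 Å^(-3/2)

The normalization condition is ∫|φ|² 4πr² dr = 1 from 0 to ∞.
In 3D with spherical symmetry the volume element is 4πr² dr.
The integral (without the A² prefactor) comes out to π·λ^3.
So A² = (π·λ^3)^(−1).
With λ = 2.331: A² = 0.025132 and A = 0.15853.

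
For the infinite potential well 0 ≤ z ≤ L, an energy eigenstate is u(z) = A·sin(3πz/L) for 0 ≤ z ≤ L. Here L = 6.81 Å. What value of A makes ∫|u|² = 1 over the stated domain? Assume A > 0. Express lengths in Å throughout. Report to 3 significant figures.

Normalization requires ∫|u|² dz = 1, integrated from 0 to L.
With ∫₀^L sin²(nπz/L) dz = L/2, carrying out the integral gives A² · L/2.
Setting this equal to 1 gives A² = 1/(L/2).
Plugging in L = 6.81 yields A = 0.5419.

A ≈ 0.542 Å^(-1/2)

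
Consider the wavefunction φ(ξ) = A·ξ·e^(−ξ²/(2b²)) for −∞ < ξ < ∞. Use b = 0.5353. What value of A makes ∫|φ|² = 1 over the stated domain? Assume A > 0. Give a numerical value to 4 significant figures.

A ≈ 2.712

We need A² ∫|f|² dξ = 1, taking the integral from −∞ to ∞.
With φ = A·ξ·e^(−ξ²/(2b²)), the integral evaluates to A²·[√(π)·b^3/2].
So A² = (√(π)·b^3/2)^(−1).
With b = 0.5353: A² = 7.3564 and A = 2.7123.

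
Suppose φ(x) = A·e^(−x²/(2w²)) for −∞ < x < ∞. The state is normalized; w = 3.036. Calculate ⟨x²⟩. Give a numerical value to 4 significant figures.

⟨x^2⟩ ≈ 4.609

⟨x²⟩ = ∫ x^2 |φ|² dx over the full domain.
Using the Gaussian integral ∫_{−∞}^{∞} e^(−αx²) dx = √(π/α), evaluating both integrals, ⟨x²⟩ = w^2/2.
Putting w = 3.036 gives 4.6086.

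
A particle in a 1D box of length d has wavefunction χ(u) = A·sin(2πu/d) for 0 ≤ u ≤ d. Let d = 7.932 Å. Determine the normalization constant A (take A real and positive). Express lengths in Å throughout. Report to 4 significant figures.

A ≈ 0.5021 Å^(-1/2)

The normalization condition is ∫|χ|² du = 1 from 0 to d.
Using sin²θ = (1 − cos 2θ)/2, the integral (without the A² prefactor) comes out to d/2.
Plugging in d = 7.932 yields A = 0.50214.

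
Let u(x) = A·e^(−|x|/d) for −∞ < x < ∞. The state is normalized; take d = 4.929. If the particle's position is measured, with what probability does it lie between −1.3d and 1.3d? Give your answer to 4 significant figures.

The probability is P = ∫ |u|² dx over [−1.3d, 1.3d].
Since A² = 1/(d), this is the region integral divided by the full normalization integral.
By symmetry take twice the x ≥ 0 contribution in numerator and denominator; the 2's cancel. Let t = x/d; then A² and the length scale cancel, so P = ∫_{0}^{1.3} e^(-2·t) dt ÷ ∫_{0}^{∞} e^(-2·t) dt.
An antiderivative of e^(-2·t) is -e^(-2·t)/2; evaluating from 0 to 1.3 gives 1/2 - e^(-13/5)/2, while the full integral is 1/2.
The result is P = 0.92573.

P ≈ 0.9257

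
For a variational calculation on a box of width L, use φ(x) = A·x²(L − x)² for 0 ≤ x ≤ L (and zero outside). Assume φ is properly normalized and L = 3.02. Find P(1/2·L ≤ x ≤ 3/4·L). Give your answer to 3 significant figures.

|φ|² is the probability density, so P = ∫_{1/2·L}^{3/4·L} |φ|² dx.
Since A² = 1/(L^9/630), this is the region integral divided by the full normalization integral.
Substituting u = x/L, A² and the length scale cancel in the ratio: P = ∫_{1/2}^{3/4} u^4·(1 - u)^4 du / ∫_{0}^{1} u^4·(1 - u)^4 du.
Using ∫ u^4·(1 - u)^4 du = u^5·(70·u^4 - 315·u^3 + 540·u^2 - 420·u + 126)/630, the numerator is ≈ 0.00071599 and the denominator is 1/630.
Taking the ratio, P = 0.4511.

P ≈ 0.451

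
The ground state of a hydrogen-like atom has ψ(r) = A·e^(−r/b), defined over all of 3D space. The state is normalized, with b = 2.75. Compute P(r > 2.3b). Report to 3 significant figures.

With dV = 4πr²dr, the probability is ∫|ψ|² dV over r > 2.3b.
The full normalization integral is A²·[π·b^3] = 1, fixing A².
Substituting u = r/b, A², 4π and the length scale all cancel in the ratio: P = ∫_{2.3}^{∞} u^2·e^(-2·u) du / ∫_{0}^{∞} u^2·e^(-2·u) du.
With ∫ u^2·e^(-2·u) du = -(2·u^2 + 2·u + 1)·e^(-2·u)/4 + C, the region integral is 809·e^(-23/5)/200 and the full one is 1/4.
The region integral divided by the full integral gives P = 0.1626.

P ≈ 0.163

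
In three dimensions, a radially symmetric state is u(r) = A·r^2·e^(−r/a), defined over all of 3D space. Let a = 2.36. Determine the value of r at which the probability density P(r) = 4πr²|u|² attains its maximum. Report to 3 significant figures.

Differentiate P(r) = 4πr²|u|² with respect to r and set to zero.
This gives r = 3·a.
With a = 2.36, the most probable radial distance is 7.080.

r ≈ 7.08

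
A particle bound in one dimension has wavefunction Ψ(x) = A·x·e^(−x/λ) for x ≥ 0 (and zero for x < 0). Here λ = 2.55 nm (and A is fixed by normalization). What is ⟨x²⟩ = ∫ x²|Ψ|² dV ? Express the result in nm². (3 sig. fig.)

The expectation value is the |Ψ|²-weighted average of x^2: ∫ x^2|Ψ|² dx.
The ratio of the moment integral to the normalization integral gives ⟨x²⟩ = 3·λ^2.
With λ = 2.55, ⟨x^2⟩ = 19.51.

⟨x^2⟩ ≈ 19.5 nm^2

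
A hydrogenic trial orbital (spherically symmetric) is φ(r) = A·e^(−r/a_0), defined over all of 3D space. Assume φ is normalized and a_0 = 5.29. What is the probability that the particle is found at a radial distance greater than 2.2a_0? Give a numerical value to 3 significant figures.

With dV = 4πr²dr, the probability is ∫|φ|² dV over r > 2.2a_0.
Normalization gives A² = 1/(π·a_0^3).
Substituting u = r/a_0, A², 4π and the length scale all cancel in the ratio: P = ∫_{2.2}^{∞} u^2·e^(-2·u) du / ∫_{0}^{∞} u^2·e^(-2·u) du.
An antiderivative of u^2·e^(-2·u) is -(2·u^2 + 2·u + 1)·e^(-2·u)/4; evaluating from 2.2 to ∞ gives 377·e^(-22/5)/100, while the full integral is 1/4.
The region integral divided by the full integral gives P = 0.1851.

P ≈ 0.185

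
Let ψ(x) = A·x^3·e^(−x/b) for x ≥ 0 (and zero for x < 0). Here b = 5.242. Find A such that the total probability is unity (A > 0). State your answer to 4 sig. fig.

A ≈ 0.001278

Require ∫ |ψ|² dx = 1 over the whole domain.
Using ∫₀^∞ xⁿ e^(−αx) dx = n!/αⁿ⁺¹, with ψ = A·x^3·e^(−x/b), the integral evaluates to A²·[45·b^7/8].
Setting this equal to 1 gives A² = 1/(45·b^7/8).
Plugging in b = 5.242 yields A = 0.0012785.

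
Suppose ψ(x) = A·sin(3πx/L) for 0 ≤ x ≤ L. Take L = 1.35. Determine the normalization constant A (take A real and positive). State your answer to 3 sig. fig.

The normalization condition is ∫|ψ|² dx = 1 from 0 to L.
With ψ = A·sin(3πx/L), the integral evaluates to A²·[L/2].
With L = 1.35: A² = 1.481 and A = 1.217.

A ≈ 1.22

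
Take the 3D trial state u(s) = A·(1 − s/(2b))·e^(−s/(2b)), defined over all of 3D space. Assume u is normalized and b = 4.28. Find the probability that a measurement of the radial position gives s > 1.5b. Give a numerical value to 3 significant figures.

P ≈ 0.950

With dV = 4πs²ds, the probability is ∫|u|² dV over s > 1.5b.
Normalization gives A² = 1/(8·π·b^3).
In terms of t = s/b (A², 4π and the length scale all cancel between numerator and denominator), P = [∫_{1.5}^{∞} t^2·(1 - t/2)^2·e^(-t) dt] / [∫_{0}^{∞} t^2·(1 - t/2)^2·e^(-t) dt].
Using ∫ t^2·(1 - t/2)^2·e^(-t) dt = -(t^4/4 + t^2 + 2·t + 2)·e^(-t), the numerator is 545·e^(-3/2)/64 and the denominator is 2.
The region integral divided by the full integral gives P = 0.9500.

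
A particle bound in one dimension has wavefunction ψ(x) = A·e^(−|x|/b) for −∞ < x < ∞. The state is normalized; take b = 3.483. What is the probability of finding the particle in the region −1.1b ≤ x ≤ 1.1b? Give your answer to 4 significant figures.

|ψ|² is the probability density, so P = ∫_{−1.1b}^{1.1b} |ψ|² dx.
Since A² = 1/(b), this is the region integral divided by the full normalization integral.
By symmetry take twice the x ≥ 0 contribution in numerator and denominator; the 2's cancel. Substituting u = x/b, A² and the length scale cancel in the ratio: P = ∫_{0}^{1.1} e^(-2·u) du / ∫_{0}^{∞} e^(-2·u) du.
Using ∫ e^(-2·u) du = -e^(-2·u)/2, the numerator is 1/2 - e^(-11/5)/2 and the denominator is 1/2.
This works out to P = 0.88920.

P ≈ 0.8892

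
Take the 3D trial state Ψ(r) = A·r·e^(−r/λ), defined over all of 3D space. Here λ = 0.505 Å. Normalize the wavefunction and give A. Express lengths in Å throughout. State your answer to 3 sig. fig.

Require ∫ |Ψ|² 4πr² dr = 1 over the whole domain.
The angular integral contributes 4π, leaving ∫₀^∞ r²|Ψ|² dr.
Using ∫₀^∞ rⁿ e^(−αr) dr = n!/αⁿ⁺¹, ∫|Ψ|² 4πr² dr = A²·(3·π·λ^5).
So A² = (3·π·λ^5)^(−1).
With λ = 0.505: A² = 3.231 and A = 1.797.

A ≈ 1.80 Å^(-5/2)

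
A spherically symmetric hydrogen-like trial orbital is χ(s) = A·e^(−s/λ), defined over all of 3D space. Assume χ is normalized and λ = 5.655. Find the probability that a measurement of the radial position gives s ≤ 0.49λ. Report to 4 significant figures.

P = ∫ |χ|² 4πs² ds over s ≤ 0.49λ.
A² is fixed by ∫₀^∞ 4πs²|χ|² ds = 1, i.e. A² = (π·λ^3)^(−1).
Let u = s/λ; then A², 4π and the length scale all cancel, so P = ∫_{0}^{0.49} u^2·e^(-2·u) du ÷ ∫_{0}^{∞} u^2·e^(-2·u) du.
With ∫ u^2·e^(-2·u) du = -(2·u^2 + 2·u + 1)·e^(-2·u)/4 + C, the region integral is ≈ 0.0191649 and the full one is 1/4.
The region integral divided by the full integral gives P = 0.076660.

P ≈ 0.07666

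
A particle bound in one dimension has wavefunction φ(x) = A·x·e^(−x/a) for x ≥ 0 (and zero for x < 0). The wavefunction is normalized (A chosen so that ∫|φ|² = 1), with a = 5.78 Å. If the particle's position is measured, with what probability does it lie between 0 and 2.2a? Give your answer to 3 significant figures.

P = ∫_{0}^{2.2a} |φ(x)|² dx.
With A² fixed by ∫|φ|² = 1, i.e. A² = (a^3/4)^(−1), substitute and integrate.
Let u = x/a; then A² and the length scale cancel, so P = ∫_{0}^{2.2} u^2·e^(-2·u) du ÷ ∫_{0}^{∞} u^2·e^(-2·u) du.
Using ∫ u^2·e^(-2·u) du = -(2·u^2 + 2·u + 1)·e^(-2·u)/4, the numerator is 1/4 - 377·e^(-22/5)/100 and the denominator is 1/4.
Evaluating gives P = 0.8149.

P ≈ 0.815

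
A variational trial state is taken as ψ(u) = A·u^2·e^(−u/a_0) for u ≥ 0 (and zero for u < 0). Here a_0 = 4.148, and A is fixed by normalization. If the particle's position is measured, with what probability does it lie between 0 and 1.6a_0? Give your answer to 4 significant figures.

P ≈ 0.2194

|ψ|² is the probability density, so P = ∫_{0}^{1.6a_0} |ψ|² du.
With A² fixed by ∫|ψ|² = 1, i.e. A² = (3·a_0^5/4)^(−1), substitute and integrate.
Let t = u/a_0; then A² and the length scale cancel, so P = ∫_{0}^{1.6} t^4·e^(-2·t) dt ÷ ∫_{0}^{∞} t^4·e^(-2·t) dt.
With ∫ t^4·e^(-2·t) dt = -(t^4/2 + t^3 + 3·t^2/2 + 3·t/2 + 3/4)·e^(-2·t) + C, the region integral is ≈ 0.164541 and the full one is 3/4.
This works out to P = 0.21939.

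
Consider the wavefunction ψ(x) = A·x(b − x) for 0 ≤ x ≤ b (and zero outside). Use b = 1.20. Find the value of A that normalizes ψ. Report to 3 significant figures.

We need A² ∫|f|² dx = 1, taking the integral from 0 to b.
The integral (without the A² prefactor) comes out to b^5/30.
Substituting b = 1.20 gives A² = 12.06, so A = 3.472.

A ≈ 3.47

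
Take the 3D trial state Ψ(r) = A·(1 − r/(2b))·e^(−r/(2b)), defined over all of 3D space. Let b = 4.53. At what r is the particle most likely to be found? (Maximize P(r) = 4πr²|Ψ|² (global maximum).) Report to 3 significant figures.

Set d/dr [P(r) = 4πr²|Ψ|²] = 0 and solve for r > 0.
This gives r = b·(√(5) + 3).
With b = 4.53, the most probable radial distance is 23.72.

r ≈ 23.7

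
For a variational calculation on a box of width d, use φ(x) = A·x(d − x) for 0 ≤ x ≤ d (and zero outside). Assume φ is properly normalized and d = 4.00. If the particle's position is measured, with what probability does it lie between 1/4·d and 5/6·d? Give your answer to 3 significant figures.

P ≈ 0.861

P = ∫_{1/4·d}^{5/6·d} |φ(x)|² dx.
Since A² = 1/(d^5/30), this is the region integral divided by the full normalization integral.
Substituting u = x/d, A² and the length scale cancel in the ratio: P = ∫_{1/4}^{5/6} u^2·(1 - u)^2 du / ∫_{0}^{1} u^2·(1 - u)^2 du.
An antiderivative of u^2·(1 - u)^2 is u^3·(6·u^2 - 15·u + 10)/30; evaluating from 1/4 to 5/6 gives ≈ 0.028700, while the full integral is 1/30.
The result is P = 0.8610.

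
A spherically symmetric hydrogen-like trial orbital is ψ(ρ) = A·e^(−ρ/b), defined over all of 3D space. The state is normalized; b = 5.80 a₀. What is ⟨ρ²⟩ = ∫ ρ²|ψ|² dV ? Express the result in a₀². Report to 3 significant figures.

⟨ρ²⟩ = ∫ ρ^2 |ψ|² 4πρ² dρ over the full domain.
Recall ∫₀^∞ ρ^m e^(−ρ/β) dρ = m!·β^(m+1), evaluating both integrals, ⟨ρ²⟩ = 3·b^2.
Putting b = 5.80 gives 100.9.

⟨ρ^2⟩ ≈ 101 a₀^2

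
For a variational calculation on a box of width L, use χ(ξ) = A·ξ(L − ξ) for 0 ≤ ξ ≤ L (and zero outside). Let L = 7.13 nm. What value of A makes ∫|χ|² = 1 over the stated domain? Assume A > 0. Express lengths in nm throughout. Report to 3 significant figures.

Require ∫ |χ|² dξ = 1 over the whole domain.
The integral (without the A² prefactor) comes out to L^5/30.
Plugging in L = 7.13 yields A = 0.04035.

A ≈ 0.0403 nm^(-5/2)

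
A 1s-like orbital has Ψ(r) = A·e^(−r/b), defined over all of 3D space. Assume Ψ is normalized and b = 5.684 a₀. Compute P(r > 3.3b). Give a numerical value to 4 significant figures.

With dV = 4πr²dr, the probability is ∫|Ψ|² dV over r > 3.3b.
The full normalization integral is A²·[π·b^3] = 1, fixing A².
Substituting u = r/b, A², 4π and the length scale all cancel in the ratio: P = ∫_{3.3}^{∞} u^2·e^(-2·u) du / ∫_{0}^{∞} u^2·e^(-2·u) du.
Using ∫ u^2·e^(-2·u) du = -(2·u^2 + 2·u + 1)·e^(-2·u)/4, the numerator is 1469·e^(-33/5)/200 and the denominator is 1/4.
This evaluates to P = 0.039968.

P ≈ 0.03997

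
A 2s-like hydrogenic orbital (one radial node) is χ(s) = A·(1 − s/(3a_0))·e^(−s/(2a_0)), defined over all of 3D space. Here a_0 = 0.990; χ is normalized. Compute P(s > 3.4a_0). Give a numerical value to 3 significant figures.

P ≈ 0.646

P = ∫ |χ|² 4πs² ds over s > 3.4a_0.
A² is fixed by ∫₀^∞ 4πs²|χ|² ds = 1, i.e. A² = (8·π·a_0^3/3)^(−1).
Substituting u = s/a_0, A², 4π and the length scale all cancel in the ratio: P = ∫_{3.4}^{∞} u^2·(1 - u/3)^2·e^(-u) du / ∫_{0}^{∞} u^2·(1 - u/3)^2·e^(-u) du.
With ∫ u^2·(1 - u/3)^2·e^(-u) du = (-u^4 + 2·u^3 - 3·u^2 - 6·u - 6)·e^(-u)/9 + C, the region integral is ≈ 0.43054 and the full one is 2/3.
This evaluates to P = 0.6458.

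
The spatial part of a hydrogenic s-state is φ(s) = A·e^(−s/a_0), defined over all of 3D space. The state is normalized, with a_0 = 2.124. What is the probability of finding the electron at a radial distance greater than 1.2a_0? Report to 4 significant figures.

P = ∫ |φ|² 4πs² ds over s > 1.2a_0.
The full normalization integral is A²·[π·a_0^3] = 1, fixing A².
In terms of u = s/a_0 (A², 4π and the length scale all cancel between numerator and denominator), P = [∫_{1.2}^{∞} u^2·e^(-2·u) du] / [∫_{0}^{∞} u^2·e^(-2·u) du].
An antiderivative of u^2·e^(-2·u) is -(2·u^2 + 2·u + 1)·e^(-2·u)/4; evaluating from 1.2 to ∞ gives 157·e^(-12/5)/100, while the full integral is 1/4.
Taking the ratio yields P = 0.56971.

P ≈ 0.5697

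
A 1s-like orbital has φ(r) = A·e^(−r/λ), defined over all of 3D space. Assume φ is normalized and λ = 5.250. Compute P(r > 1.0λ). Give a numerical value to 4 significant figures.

P = ∫ |φ|² 4πr² dr over r > 1.0λ.
Normalization gives A² = 1/(π·λ^3).
In terms of u = r/λ (A², 4π and the length scale all cancel between numerator and denominator), P = [∫_{1.0}^{∞} u^2·e^(-2·u) du] / [∫_{0}^{∞} u^2·e^(-2·u) du].
Using ∫ u^2·e^(-2·u) du = -(2·u^2 + 2·u + 1)·e^(-2·u)/4, the numerator is 5·e^(-2)/4 and the denominator is 1/4.
This evaluates to P = 0.67668.

P ≈ 0.6767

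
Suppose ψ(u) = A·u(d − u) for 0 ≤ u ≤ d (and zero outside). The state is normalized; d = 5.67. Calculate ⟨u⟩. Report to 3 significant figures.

The expectation value is the |ψ|²-weighted average of u: ∫ u|ψ|² du.
Expanding the polynomial and integrating term by term, since the A² factors cancel between numerator and denominator, ⟨u⟩ = d/2.
Putting d = 5.67 gives 2.835.

⟨u⟩ ≈ 2.84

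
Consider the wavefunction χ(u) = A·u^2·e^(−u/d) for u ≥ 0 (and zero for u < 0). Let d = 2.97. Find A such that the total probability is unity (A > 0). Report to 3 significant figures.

Require ∫ |χ|² du = 1 over the whole domain.
Recall ∫₀^∞ u^m e^(−u/β) du = m!·β^(m+1), the integral (without the A² prefactor) comes out to 3·d^5/4.
Hence A² = 1/[3·d^5/4].
Plugging in d = 2.97 yields A = 0.07596.

A ≈ 0.0760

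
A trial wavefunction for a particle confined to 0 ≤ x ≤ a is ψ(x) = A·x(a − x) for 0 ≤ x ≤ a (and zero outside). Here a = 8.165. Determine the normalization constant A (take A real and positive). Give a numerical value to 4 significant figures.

A ≈ 0.02875

Normalization requires ∫|ψ|² dx = 1, integrated from 0 to a.
Expanding the polynomial and integrating term by term, carrying out the integral gives A² · a^5/30.
So A² = (a^5/30)^(−1).
Substituting a = 8.165 gives A² = 0.00082669, so A = 0.028752.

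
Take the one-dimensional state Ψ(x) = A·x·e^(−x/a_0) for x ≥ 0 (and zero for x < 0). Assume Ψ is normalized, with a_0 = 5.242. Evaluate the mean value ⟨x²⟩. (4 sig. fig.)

By definition ⟨x²⟩ = ∫ x^2 |Ψ(x)|² dx.
The ratio of the moment integral to the normalization integral gives ⟨x²⟩ = 3·a_0^2.
With a_0 = 5.242, ⟨x^2⟩ = 82.436.

⟨x^2⟩ ≈ 82.44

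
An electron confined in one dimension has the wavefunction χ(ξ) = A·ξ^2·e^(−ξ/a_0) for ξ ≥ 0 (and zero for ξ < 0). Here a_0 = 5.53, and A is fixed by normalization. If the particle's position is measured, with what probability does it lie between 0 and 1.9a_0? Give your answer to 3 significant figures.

The probability is P = ∫ |χ|² dξ over [0, 1.9a_0].
Since A² = 1/(3·a_0^5/4), this is the region integral divided by the full normalization integral.
Substituting u = ξ/a_0, A² and the length scale cancel in the ratio: P = ∫_{0}^{1.9} u^4·e^(-2·u) du / ∫_{0}^{∞} u^4·e^(-2·u) du.
With ∫ u^4·e^(-2·u) du = -(u^4/2 + u^3 + 3·u^2/2 + 3·u/2 + 3/4)·e^(-2·u) + C, the region integral is ≈ 0.24912 and the full one is 3/4.
The result is P = 0.3322.

P ≈ 0.332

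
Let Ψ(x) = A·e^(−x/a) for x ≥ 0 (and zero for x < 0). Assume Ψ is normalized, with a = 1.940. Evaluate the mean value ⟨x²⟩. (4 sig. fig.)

By definition ⟨x²⟩ = ∫ x^2 |Ψ(x)|² dx.
With ∫₀^∞ x^2 e^(−αx) dx = 2!/α^3, the ratio of the moment integral to the normalization integral gives ⟨x²⟩ = a^2/2.
Putting a = 1.940 gives 1.8818.

⟨x^2⟩ ≈ 1.882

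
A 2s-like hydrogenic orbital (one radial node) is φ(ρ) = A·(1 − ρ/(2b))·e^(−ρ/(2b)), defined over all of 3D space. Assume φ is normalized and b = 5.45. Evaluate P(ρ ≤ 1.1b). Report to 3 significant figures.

P ≈ 0.0387

Integrate the radial probability density 4πρ²|φ|² over ρ ≤ 1.1b.
A² is fixed by ∫₀^∞ 4πρ²|φ|² dρ = 1, i.e. A² = (8·π·b^3)^(−1).
Let u = ρ/b; then A², 4π and the length scale all cancel, so P = ∫_{0}^{1.1} u^2·(1 - u/2)^2·e^(-u) du ÷ ∫_{0}^{∞} u^2·(1 - u/2)^2·e^(-u) du.
An antiderivative of u^2·(1 - u/2)^2·e^(-u) is -(u^4/4 + u^2 + 2·u + 2)·e^(-u); evaluating from 0 to 1.1 gives ≈ 0.077328, while the full integral is 2.
The region integral divided by the full integral gives P = 0.03866.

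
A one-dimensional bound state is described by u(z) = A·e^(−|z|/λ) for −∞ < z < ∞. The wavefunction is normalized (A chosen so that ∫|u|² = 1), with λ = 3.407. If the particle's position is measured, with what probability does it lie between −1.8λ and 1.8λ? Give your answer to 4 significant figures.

The probability is P = ∫ |u|² dz over [−1.8λ, 1.8λ].
The normalization integral ∫|u|²dz over the whole domain equals λ·A², and A² cancels in the ratio.
By symmetry take twice the z ≥ 0 contribution in numerator and denominator; the 2's cancel. Let t = z/λ; then A² and the length scale cancel, so P = ∫_{0}^{1.8} e^(-2·t) dt ÷ ∫_{0}^{∞} e^(-2·t) dt.
With ∫ e^(-2·t) dt = -e^(-2·t)/2 + C, the region integral is 1/2 - e^(-18/5)/2 and the full one is 1/2.
The result is P = 0.97268.

P ≈ 0.9727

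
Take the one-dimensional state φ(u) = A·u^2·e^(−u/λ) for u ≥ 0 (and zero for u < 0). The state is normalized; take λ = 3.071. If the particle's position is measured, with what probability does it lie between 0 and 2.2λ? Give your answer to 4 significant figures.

P = ∫_{0}^{2.2λ} |φ(u)|² du.
The normalization integral ∫|φ|²du over the whole domain equals 3·λ^5/4·A², and A² cancels in the ratio.
In terms of t = u/λ (A² and the length scale cancel between numerator and denominator), P = [∫_{0}^{2.2} t^4·e^(-2·t) dt] / [∫_{0}^{∞} t^4·e^(-2·t) dt].
An antiderivative of t^4·e^(-2·t) is -(t^4/2 + t^3 + 3·t^2/2 + 3·t/2 + 3/4)·e^(-2·t); evaluating from 0 to 2.2 gives ≈ 0.336612, while the full integral is 3/4.
Evaluating gives P = 0.44882.

P ≈ 0.4488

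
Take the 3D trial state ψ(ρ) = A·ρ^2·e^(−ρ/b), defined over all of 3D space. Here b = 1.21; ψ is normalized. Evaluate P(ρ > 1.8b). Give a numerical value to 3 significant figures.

P ≈ 0.927

P = ∫ |ψ|² 4πρ² dρ over ρ > 1.8b.
A² is fixed by ∫₀^∞ 4πρ²|ψ|² dρ = 1, i.e. A² = (45·π·b^7/2)^(−1).
Let u = ρ/b; then A², 4π and the length scale all cancel, so P = ∫_{1.8}^{∞} u^6·e^(-2·u) du ÷ ∫_{0}^{∞} u^6·e^(-2·u) du.
Using ∫ u^6·e^(-2·u) du = -(4·u^6 + 12·u^5 + 30·u^4 + 60·u^3 + 90·u^2 + 90·u + 45)·e^(-2·u)/8, the numerator is ≈ 5.2128 and the denominator is 45/8.
The region integral divided by the full integral gives P = 0.9267.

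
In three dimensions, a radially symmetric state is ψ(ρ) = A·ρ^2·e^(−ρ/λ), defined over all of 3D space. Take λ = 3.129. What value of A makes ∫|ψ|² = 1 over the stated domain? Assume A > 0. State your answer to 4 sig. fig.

Normalization requires ∫|ψ|² 4πρ² dρ = 1, integrated from 0 to ∞.
The angular integral contributes 4π, leaving ∫₀^∞ ρ²|ψ|² dρ.
Using ∫₀^∞ ρⁿ e^(−αρ) dρ = n!/αⁿ⁺¹, carrying out the integral gives A² · 45·π·λ^7/2.
Plugging in λ = 3.129 yields A = 0.0021949.

A ≈ 0.002195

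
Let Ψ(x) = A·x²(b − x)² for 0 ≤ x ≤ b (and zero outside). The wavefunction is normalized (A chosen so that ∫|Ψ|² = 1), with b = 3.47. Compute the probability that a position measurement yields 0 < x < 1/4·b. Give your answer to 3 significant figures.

P = ∫_{0}^{1/4·b} |Ψ(x)|² dx.
With A² fixed by ∫|Ψ|² = 1, i.e. A² = (b^9/630)^(−1), substitute and integrate.
In terms of u = x/b (A² and the length scale cancel between numerator and denominator), P = [∫_{0}^{1/4} u^4·(1 - u)^4 du] / [∫_{0}^{1} u^4·(1 - u)^4 du].
Using ∫ u^4·(1 - u)^4 du = u^5·(70·u^4 - 315·u^3 + 540·u^2 - 420·u + 126)/630, the numerator is ≈ 0.000077662 and the denominator is 1/630.
The result is P = 0.04893.

P ≈ 0.0489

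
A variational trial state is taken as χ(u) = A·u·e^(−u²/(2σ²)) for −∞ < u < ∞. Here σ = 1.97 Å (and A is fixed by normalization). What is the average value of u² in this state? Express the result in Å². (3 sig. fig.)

⟨u^2⟩ ≈ 5.82 Å^2

⟨u²⟩ = ∫ u^2 |χ|² du over the full domain.
Using the Gaussian integral ∫_{−∞}^{∞} e^(−αu²) du = √(π/α), since the A² factors cancel between numerator and denominator, ⟨u²⟩ = 3·σ^2/2.
With σ = 1.97, ⟨u^2⟩ = 5.821.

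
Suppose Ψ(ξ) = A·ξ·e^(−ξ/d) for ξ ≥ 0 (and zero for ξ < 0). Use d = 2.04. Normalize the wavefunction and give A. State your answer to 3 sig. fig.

We need A² ∫|f|² dξ = 1, taking the integral from 0 to ∞.
Using ∫₀^∞ ξⁿ e^(−αξ) dξ = n!/αⁿ⁺¹, ∫|Ψ|² dξ = A²·(d^3/4).
Setting this equal to 1 gives A² = 1/(d^3/4).
Substituting d = 2.04 gives A² = 0.4712, so A = 0.6864.

A ≈ 0.686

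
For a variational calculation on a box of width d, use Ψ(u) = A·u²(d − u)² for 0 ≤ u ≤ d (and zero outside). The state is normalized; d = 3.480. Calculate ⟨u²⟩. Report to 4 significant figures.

By definition ⟨u²⟩ = ∫ u^2 |Ψ(u)|² du.
Evaluating both integrals, ⟨u²⟩ = 3·d^2/11.
With d = 3.480, ⟨u^2⟩ = 3.3028.

⟨u^2⟩ ≈ 3.303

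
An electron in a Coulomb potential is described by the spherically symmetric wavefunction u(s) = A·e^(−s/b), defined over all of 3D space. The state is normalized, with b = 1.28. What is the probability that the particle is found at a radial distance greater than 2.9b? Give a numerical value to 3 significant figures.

P ≈ 0.0715

P = ∫ |u|² 4πs² ds over s > 2.9b.
Normalization gives A² = 1/(π·b^3).
Substituting t = s/b, A², 4π and the length scale all cancel in the ratio: P = ∫_{2.9}^{∞} t^2·e^(-2·t) dt / ∫_{0}^{∞} t^2·e^(-2·t) dt.
Using ∫ t^2·e^(-2·t) dt = -(2·t^2 + 2·t + 1)·e^(-2·t)/4, the numerator is 1181·e^(-29/5)/200 and the denominator is 1/4.
This evaluates to P = 0.07151.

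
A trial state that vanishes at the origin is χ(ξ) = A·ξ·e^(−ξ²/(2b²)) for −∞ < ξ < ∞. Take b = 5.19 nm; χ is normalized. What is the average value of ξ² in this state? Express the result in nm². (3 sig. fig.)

⟨ξ^2⟩ ≈ 40.4 nm^2

By definition ⟨ξ²⟩ = ∫ ξ^2 |χ(ξ)|² dξ.
Since the A² factors cancel between numerator and denominator, ⟨ξ²⟩ = 3·b^2/2.
With b = 5.19, ⟨ξ^2⟩ = 40.40.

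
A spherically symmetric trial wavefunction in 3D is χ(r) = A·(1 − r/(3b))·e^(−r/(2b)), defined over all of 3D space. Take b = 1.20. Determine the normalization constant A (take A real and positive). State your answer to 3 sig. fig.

Require ∫ |χ|² 4πr² dr = 1 over the whole domain.
Using ∫₀^∞ rⁿ e^(−αr) dr = n!/αⁿ⁺¹, the integral (without the A² prefactor) comes out to 8·π·b^3/3.
Hence A² = 1/[8·π·b^3/3].
Substituting b = 1.20 gives A² = 0.06908, so A = 0.2628.

A ≈ 0.263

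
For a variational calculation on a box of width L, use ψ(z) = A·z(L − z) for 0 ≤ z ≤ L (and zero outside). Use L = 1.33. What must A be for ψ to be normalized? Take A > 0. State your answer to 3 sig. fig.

A ≈ 2.68

The normalization condition is ∫|ψ|² dz = 1 from 0 to L.
Expanding the polynomial and integrating term by term, with ψ = A·z(L − z), the integral evaluates to A²·[L^5/30].
So A² = (L^5/30)^(−1).
With L = 1.33: A² = 7.209 and A = 2.685.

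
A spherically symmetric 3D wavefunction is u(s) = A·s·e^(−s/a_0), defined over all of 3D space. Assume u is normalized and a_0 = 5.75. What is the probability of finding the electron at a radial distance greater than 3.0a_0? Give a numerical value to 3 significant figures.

With dV = 4πs²ds, the probability is ∫|u|² dV over s > 3.0a_0.
Normalization gives A² = 1/(3·π·a_0^5).
Substituting t = s/a_0, A², 4π and the length scale all cancel in the ratio: P = ∫_{3.0}^{∞} t^4·e^(-2·t) dt / ∫_{0}^{∞} t^4·e^(-2·t) dt.
Using ∫ t^4·e^(-2·t) dt = -(t^4/2 + t^3 + 3·t^2/2 + 3·t/2 + 3/4)·e^(-2·t), the numerator is 345·e^(-6)/4 and the denominator is 3/4.
The region integral divided by the full integral gives P = 0.2851.

P ≈ 0.285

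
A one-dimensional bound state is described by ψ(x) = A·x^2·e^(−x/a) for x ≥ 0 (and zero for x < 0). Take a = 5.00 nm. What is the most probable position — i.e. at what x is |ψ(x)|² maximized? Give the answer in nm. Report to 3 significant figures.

Differentiate |ψ(x)|² with respect to x and set to zero.
Solving yields x = 2·a.
With a = 5.00, the most probable position is 10.00 nm.

x ≈ 10.0 nm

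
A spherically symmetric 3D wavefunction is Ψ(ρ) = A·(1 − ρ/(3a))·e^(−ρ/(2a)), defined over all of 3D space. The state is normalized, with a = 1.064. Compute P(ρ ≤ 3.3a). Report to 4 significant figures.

Integrate the radial probability density 4πρ²|Ψ|² over ρ ≤ 3.3a.
Normalization gives A² = 1/(8·π·a^3/3).
In terms of u = ρ/a (A², 4π and the length scale all cancel between numerator and denominator), P = [∫_{0}^{3.3} u^2·(1 - u/3)^2·e^(-u) du] / [∫_{0}^{∞} u^2·(1 - u/3)^2·e^(-u) du].
An antiderivative of u^2·(1 - u/3)^2·e^(-u) is (-u^4 + 2·u^3 - 3·u^2 - 6·u - 6)·e^(-u)/9; evaluating from 0 to 3.3 gives ≈ 0.235592, while the full integral is 2/3.
This evaluates to P = 0.35339.

P ≈ 0.3534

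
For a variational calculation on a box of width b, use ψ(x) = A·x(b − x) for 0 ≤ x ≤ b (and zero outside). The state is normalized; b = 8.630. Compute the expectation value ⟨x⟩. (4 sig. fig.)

⟨x⟩ ≈ 4.315

The expectation value is the |ψ|²-weighted average of x: ∫ x|ψ|² dx.
Expanding the polynomial and integrating term by term, the ratio of the moment integral to the normalization integral gives ⟨x⟩ = b/2.
Putting b = 8.630 gives 4.3150.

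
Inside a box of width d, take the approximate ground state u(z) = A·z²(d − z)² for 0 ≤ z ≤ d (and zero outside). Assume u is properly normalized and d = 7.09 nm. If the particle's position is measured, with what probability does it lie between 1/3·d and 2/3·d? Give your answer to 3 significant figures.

P ≈ 0.710

P = ∫_{1/3·d}^{2/3·d} |u(z)|² dz.
Since A² = 1/(d^9/630), this is the region integral divided by the full normalization integral.
Let t = z/d; then A² and the length scale cancel, so P = ∫_{1/3}^{2/3} t^4·(1 - t)^4 dt ÷ ∫_{0}^{1} t^4·(1 - t)^4 dt.
Using ∫ t^4·(1 - t)^4 dt = t^5·(70·t^4 - 315·t^3 + 540·t^2 - 420·t + 126)/630, the numerator is ≈ 0.0011275 and the denominator is 1/630.
Taking the ratio, P = 0.7103.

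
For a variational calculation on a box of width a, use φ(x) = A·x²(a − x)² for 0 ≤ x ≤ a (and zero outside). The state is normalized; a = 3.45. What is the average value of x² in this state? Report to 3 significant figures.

By definition ⟨x²⟩ = ∫ x^2 |φ(x)|² dx.
Expanding the polynomial and integrating term by term, evaluating both integrals, ⟨x²⟩ = 3·a^2/11.
Putting a = 3.45 gives 3.246.

⟨x^2⟩ ≈ 3.25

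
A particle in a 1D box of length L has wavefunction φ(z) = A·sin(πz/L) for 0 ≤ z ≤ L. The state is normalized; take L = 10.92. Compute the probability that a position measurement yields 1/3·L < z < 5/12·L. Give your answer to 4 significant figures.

P ≈ 0.1416

P = ∫_{1/3·L}^{5/12·L} |φ(z)|² dz.
Since A² = 1/(L/2), this is the region integral divided by the full normalization integral.
In terms of u = z/L (A² and the length scale cancel between numerator and denominator), P = [∫_{1/3}^{5/12} sin(π·u)^2 du] / [∫_{0}^{1} sin(π·u)^2 du].
Using ∫ sin(π·u)^2 du = u/2 - sin(2·π·u)/(4·π), the numerator is -1/(8·π) + 1/24 + √(3)/(8·π) and the denominator is 1/2.
The result is P = (-3 + π + 3·√(3))/(12·π).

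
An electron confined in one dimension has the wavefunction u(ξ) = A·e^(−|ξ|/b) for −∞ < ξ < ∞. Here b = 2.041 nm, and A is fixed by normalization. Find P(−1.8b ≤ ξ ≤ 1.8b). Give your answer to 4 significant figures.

P ≈ 0.9727

P = ∫_{−1.8b}^{1.8b} |u(ξ)|² dξ.
Since A² = 1/(b), this is the region integral divided by the full normalization integral.
By symmetry take twice the ξ ≥ 0 contribution in numerator and denominator; the 2's cancel. Let t = ξ/b; then A² and the length scale cancel, so P = ∫_{0}^{1.8} e^(-2·t) dt ÷ ∫_{0}^{∞} e^(-2·t) dt.
With ∫ e^(-2·t) dt = -e^(-2·t)/2 + C, the region integral is 1/2 - e^(-18/5)/2 and the full one is 1/2.
Evaluating gives P = 0.97268.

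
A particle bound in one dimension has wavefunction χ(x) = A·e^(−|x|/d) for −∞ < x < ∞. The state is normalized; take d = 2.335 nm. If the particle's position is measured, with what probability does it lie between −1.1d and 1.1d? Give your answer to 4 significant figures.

The probability is P = ∫ |χ|² dx over [−1.1d, 1.1d].
The normalization integral ∫|χ|²dx over the whole domain equals d·A², and A² cancels in the ratio.
By symmetry take twice the x ≥ 0 contribution in numerator and denominator; the 2's cancel. Let u = x/d; then A² and the length scale cancel, so P = ∫_{0}^{1.1} e^(-2·u) du ÷ ∫_{0}^{∞} e^(-2·u) du.
Using ∫ e^(-2·u) du = -e^(-2·u)/2, the numerator is 1/2 - e^(-11/5)/2 and the denominator is 1/2.
The result is P = 0.88920.

P ≈ 0.8892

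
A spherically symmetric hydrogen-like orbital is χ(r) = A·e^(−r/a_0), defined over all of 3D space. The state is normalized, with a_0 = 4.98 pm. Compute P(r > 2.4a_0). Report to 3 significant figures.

P ≈ 0.143

Integrate the radial probability density 4πr²|χ|² over r > 2.4a_0.
The full normalization integral is A²·[π·a_0^3] = 1, fixing A².
Substituting u = r/a_0, A², 4π and the length scale all cancel in the ratio: P = ∫_{2.4}^{∞} u^2·e^(-2·u) du / ∫_{0}^{∞} u^2·e^(-2·u) du.
With ∫ u^2·e^(-2·u) du = -(2·u^2 + 2·u + 1)·e^(-2·u)/4 + C, the region integral is 433·e^(-24/5)/100 and the full one is 1/4.
This evaluates to P = 0.1425.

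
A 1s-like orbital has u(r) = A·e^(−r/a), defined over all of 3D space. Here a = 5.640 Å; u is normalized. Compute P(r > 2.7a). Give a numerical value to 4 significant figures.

P = ∫ |u|² 4πr² dr over r > 2.7a.
Normalization gives A² = 1/(π·a^3).
In terms of t = r/a (A², 4π and the length scale all cancel between numerator and denominator), P = [∫_{2.7}^{∞} t^2·e^(-2·t) dt] / [∫_{0}^{∞} t^2·e^(-2·t) dt].
An antiderivative of t^2·e^(-2·t) is -(2·t^2 + 2·t + 1)·e^(-2·t)/4; evaluating from 2.7 to ∞ gives 1049·e^(-27/5)/200, while the full integral is 1/4.
The region integral divided by the full integral gives P = 0.094758.

P ≈ 0.09476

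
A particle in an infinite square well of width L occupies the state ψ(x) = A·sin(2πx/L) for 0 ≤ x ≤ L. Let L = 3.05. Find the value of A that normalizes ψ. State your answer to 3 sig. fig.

A ≈ 0.810

Normalization requires ∫|ψ|² dx = 1, integrated from 0 to L.
The integral (without the A² prefactor) comes out to L/2.
Setting this equal to 1 gives A² = 1/(L/2).
Substituting L = 3.05 gives A² = 0.6557, so A = 0.8098.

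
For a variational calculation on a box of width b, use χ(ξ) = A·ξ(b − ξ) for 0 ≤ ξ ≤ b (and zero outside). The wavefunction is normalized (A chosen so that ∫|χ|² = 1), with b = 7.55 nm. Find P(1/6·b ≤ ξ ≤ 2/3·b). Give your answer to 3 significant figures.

P = ∫_{1/6·b}^{2/3·b} |χ(ξ)|² dξ.
The normalization integral ∫|χ|²dξ over the whole domain equals b^5/30·A², and A² cancels in the ratio.
Substituting u = ξ/b, A² and the length scale cancel in the ratio: P = ∫_{1/6}^{2/3} u^2·(1 - u)^2 du / ∫_{0}^{1} u^2·(1 - u)^2 du.
An antiderivative of u^2·(1 - u)^2 is u^3·(6·u^2 - 15·u + 10)/30; evaluating from 1/6 to 2/3 gives 163/6480, while the full integral is 1/30.
Evaluating gives P = 163/216.

P ≈ 0.755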